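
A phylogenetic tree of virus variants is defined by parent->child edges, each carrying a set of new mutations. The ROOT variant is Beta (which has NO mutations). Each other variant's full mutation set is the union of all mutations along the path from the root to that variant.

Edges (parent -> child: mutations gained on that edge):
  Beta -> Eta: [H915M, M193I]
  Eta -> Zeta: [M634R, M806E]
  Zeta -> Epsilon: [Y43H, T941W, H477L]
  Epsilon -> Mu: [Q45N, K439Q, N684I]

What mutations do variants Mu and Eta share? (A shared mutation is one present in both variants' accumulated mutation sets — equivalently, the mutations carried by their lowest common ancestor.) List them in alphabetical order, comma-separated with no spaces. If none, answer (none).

Accumulating mutations along path to Mu:
  At Beta: gained [] -> total []
  At Eta: gained ['H915M', 'M193I'] -> total ['H915M', 'M193I']
  At Zeta: gained ['M634R', 'M806E'] -> total ['H915M', 'M193I', 'M634R', 'M806E']
  At Epsilon: gained ['Y43H', 'T941W', 'H477L'] -> total ['H477L', 'H915M', 'M193I', 'M634R', 'M806E', 'T941W', 'Y43H']
  At Mu: gained ['Q45N', 'K439Q', 'N684I'] -> total ['H477L', 'H915M', 'K439Q', 'M193I', 'M634R', 'M806E', 'N684I', 'Q45N', 'T941W', 'Y43H']
Mutations(Mu) = ['H477L', 'H915M', 'K439Q', 'M193I', 'M634R', 'M806E', 'N684I', 'Q45N', 'T941W', 'Y43H']
Accumulating mutations along path to Eta:
  At Beta: gained [] -> total []
  At Eta: gained ['H915M', 'M193I'] -> total ['H915M', 'M193I']
Mutations(Eta) = ['H915M', 'M193I']
Intersection: ['H477L', 'H915M', 'K439Q', 'M193I', 'M634R', 'M806E', 'N684I', 'Q45N', 'T941W', 'Y43H'] ∩ ['H915M', 'M193I'] = ['H915M', 'M193I']

Answer: H915M,M193I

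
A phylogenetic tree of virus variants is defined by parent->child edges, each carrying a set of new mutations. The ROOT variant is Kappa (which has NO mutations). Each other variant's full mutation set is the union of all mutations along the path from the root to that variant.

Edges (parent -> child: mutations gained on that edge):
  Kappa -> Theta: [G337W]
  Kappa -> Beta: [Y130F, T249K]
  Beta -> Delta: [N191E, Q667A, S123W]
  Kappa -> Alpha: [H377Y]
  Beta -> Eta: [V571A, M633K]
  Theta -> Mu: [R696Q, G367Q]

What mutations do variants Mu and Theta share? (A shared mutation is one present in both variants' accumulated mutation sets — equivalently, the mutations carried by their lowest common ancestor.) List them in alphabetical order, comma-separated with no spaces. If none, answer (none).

Accumulating mutations along path to Mu:
  At Kappa: gained [] -> total []
  At Theta: gained ['G337W'] -> total ['G337W']
  At Mu: gained ['R696Q', 'G367Q'] -> total ['G337W', 'G367Q', 'R696Q']
Mutations(Mu) = ['G337W', 'G367Q', 'R696Q']
Accumulating mutations along path to Theta:
  At Kappa: gained [] -> total []
  At Theta: gained ['G337W'] -> total ['G337W']
Mutations(Theta) = ['G337W']
Intersection: ['G337W', 'G367Q', 'R696Q'] ∩ ['G337W'] = ['G337W']

Answer: G337W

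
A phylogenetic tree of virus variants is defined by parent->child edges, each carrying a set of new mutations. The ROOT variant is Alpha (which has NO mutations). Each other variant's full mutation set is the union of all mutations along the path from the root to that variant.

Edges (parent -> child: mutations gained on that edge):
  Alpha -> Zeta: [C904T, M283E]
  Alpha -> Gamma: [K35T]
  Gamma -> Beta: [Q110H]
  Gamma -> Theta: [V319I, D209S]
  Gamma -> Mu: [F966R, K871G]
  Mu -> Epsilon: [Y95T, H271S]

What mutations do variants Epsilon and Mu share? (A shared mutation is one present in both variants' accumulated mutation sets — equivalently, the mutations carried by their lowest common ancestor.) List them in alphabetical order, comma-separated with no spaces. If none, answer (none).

Answer: F966R,K35T,K871G

Derivation:
Accumulating mutations along path to Epsilon:
  At Alpha: gained [] -> total []
  At Gamma: gained ['K35T'] -> total ['K35T']
  At Mu: gained ['F966R', 'K871G'] -> total ['F966R', 'K35T', 'K871G']
  At Epsilon: gained ['Y95T', 'H271S'] -> total ['F966R', 'H271S', 'K35T', 'K871G', 'Y95T']
Mutations(Epsilon) = ['F966R', 'H271S', 'K35T', 'K871G', 'Y95T']
Accumulating mutations along path to Mu:
  At Alpha: gained [] -> total []
  At Gamma: gained ['K35T'] -> total ['K35T']
  At Mu: gained ['F966R', 'K871G'] -> total ['F966R', 'K35T', 'K871G']
Mutations(Mu) = ['F966R', 'K35T', 'K871G']
Intersection: ['F966R', 'H271S', 'K35T', 'K871G', 'Y95T'] ∩ ['F966R', 'K35T', 'K871G'] = ['F966R', 'K35T', 'K871G']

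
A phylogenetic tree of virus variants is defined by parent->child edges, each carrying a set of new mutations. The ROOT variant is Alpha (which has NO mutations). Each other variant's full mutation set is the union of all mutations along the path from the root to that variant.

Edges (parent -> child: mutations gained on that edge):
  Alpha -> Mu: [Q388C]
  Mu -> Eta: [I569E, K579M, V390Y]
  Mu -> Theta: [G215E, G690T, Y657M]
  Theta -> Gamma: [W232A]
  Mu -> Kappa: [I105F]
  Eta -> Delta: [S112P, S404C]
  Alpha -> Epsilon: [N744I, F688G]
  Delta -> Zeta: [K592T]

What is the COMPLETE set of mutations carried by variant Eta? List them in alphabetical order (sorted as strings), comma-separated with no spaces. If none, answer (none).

Answer: I569E,K579M,Q388C,V390Y

Derivation:
At Alpha: gained [] -> total []
At Mu: gained ['Q388C'] -> total ['Q388C']
At Eta: gained ['I569E', 'K579M', 'V390Y'] -> total ['I569E', 'K579M', 'Q388C', 'V390Y']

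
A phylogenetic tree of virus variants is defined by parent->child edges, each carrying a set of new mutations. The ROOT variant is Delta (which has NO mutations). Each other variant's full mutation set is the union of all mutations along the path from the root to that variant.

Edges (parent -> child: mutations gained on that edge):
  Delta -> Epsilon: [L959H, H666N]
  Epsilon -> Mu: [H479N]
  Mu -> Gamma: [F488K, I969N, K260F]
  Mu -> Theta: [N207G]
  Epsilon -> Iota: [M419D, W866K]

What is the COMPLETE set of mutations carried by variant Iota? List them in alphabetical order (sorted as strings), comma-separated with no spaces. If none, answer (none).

Answer: H666N,L959H,M419D,W866K

Derivation:
At Delta: gained [] -> total []
At Epsilon: gained ['L959H', 'H666N'] -> total ['H666N', 'L959H']
At Iota: gained ['M419D', 'W866K'] -> total ['H666N', 'L959H', 'M419D', 'W866K']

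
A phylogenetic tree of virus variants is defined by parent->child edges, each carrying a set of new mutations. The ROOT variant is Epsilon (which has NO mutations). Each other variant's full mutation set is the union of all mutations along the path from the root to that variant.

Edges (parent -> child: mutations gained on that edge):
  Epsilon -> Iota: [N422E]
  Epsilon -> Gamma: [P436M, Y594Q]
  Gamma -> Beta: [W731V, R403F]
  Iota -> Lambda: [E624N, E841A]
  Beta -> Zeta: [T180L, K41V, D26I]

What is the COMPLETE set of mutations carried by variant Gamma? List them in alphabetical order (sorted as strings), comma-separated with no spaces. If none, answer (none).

Answer: P436M,Y594Q

Derivation:
At Epsilon: gained [] -> total []
At Gamma: gained ['P436M', 'Y594Q'] -> total ['P436M', 'Y594Q']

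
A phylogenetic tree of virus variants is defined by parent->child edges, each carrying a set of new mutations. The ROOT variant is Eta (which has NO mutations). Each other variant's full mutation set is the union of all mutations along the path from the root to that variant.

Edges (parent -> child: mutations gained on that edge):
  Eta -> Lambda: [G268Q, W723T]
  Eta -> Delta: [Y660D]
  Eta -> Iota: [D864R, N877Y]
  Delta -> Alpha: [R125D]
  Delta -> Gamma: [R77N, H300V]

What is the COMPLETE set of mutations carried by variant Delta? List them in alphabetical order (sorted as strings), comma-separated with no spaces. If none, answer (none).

At Eta: gained [] -> total []
At Delta: gained ['Y660D'] -> total ['Y660D']

Answer: Y660D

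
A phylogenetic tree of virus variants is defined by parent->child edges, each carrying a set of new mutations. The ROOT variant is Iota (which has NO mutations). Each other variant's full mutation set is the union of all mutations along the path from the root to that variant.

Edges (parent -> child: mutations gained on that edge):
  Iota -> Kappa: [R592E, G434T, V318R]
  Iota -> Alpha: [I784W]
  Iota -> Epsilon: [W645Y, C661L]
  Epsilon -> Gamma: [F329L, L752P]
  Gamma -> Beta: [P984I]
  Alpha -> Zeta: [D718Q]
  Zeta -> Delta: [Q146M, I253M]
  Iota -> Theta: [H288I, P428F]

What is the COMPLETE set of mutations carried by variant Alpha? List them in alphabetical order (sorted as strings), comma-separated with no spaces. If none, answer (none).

Answer: I784W

Derivation:
At Iota: gained [] -> total []
At Alpha: gained ['I784W'] -> total ['I784W']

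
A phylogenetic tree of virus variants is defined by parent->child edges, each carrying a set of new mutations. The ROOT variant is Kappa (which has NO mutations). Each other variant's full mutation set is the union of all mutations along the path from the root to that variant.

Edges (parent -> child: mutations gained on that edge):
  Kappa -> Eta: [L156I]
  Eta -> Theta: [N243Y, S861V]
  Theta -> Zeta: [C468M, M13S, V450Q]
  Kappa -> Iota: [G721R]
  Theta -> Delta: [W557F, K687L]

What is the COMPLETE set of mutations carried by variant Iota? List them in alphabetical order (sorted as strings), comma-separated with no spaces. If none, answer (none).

Answer: G721R

Derivation:
At Kappa: gained [] -> total []
At Iota: gained ['G721R'] -> total ['G721R']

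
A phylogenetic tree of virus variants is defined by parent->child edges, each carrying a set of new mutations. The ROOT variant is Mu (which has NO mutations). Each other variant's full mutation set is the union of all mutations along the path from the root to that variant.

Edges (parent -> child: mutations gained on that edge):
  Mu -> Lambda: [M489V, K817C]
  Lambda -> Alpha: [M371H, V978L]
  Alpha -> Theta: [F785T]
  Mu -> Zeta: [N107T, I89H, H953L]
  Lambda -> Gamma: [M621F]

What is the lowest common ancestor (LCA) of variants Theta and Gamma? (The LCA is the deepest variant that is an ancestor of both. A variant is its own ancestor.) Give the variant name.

Answer: Lambda

Derivation:
Path from root to Theta: Mu -> Lambda -> Alpha -> Theta
  ancestors of Theta: {Mu, Lambda, Alpha, Theta}
Path from root to Gamma: Mu -> Lambda -> Gamma
  ancestors of Gamma: {Mu, Lambda, Gamma}
Common ancestors: {Mu, Lambda}
Walk up from Gamma: Gamma (not in ancestors of Theta), Lambda (in ancestors of Theta), Mu (in ancestors of Theta)
Deepest common ancestor (LCA) = Lambda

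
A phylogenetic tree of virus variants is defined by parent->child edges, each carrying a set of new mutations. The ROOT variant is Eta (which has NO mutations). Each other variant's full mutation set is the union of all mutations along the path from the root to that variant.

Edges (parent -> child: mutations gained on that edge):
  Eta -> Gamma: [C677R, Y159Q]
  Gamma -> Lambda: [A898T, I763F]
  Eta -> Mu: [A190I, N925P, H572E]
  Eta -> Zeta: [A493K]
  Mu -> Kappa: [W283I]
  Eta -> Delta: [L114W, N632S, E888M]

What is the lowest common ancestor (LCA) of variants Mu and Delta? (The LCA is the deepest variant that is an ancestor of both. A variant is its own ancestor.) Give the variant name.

Path from root to Mu: Eta -> Mu
  ancestors of Mu: {Eta, Mu}
Path from root to Delta: Eta -> Delta
  ancestors of Delta: {Eta, Delta}
Common ancestors: {Eta}
Walk up from Delta: Delta (not in ancestors of Mu), Eta (in ancestors of Mu)
Deepest common ancestor (LCA) = Eta

Answer: Eta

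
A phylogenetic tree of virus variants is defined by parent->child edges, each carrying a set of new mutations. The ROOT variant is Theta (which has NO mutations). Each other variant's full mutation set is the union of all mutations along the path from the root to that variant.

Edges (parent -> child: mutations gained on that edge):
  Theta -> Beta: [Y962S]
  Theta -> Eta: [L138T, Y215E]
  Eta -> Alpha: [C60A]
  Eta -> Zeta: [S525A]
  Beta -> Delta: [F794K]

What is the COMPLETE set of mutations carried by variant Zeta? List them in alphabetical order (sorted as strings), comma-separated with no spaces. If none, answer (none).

At Theta: gained [] -> total []
At Eta: gained ['L138T', 'Y215E'] -> total ['L138T', 'Y215E']
At Zeta: gained ['S525A'] -> total ['L138T', 'S525A', 'Y215E']

Answer: L138T,S525A,Y215E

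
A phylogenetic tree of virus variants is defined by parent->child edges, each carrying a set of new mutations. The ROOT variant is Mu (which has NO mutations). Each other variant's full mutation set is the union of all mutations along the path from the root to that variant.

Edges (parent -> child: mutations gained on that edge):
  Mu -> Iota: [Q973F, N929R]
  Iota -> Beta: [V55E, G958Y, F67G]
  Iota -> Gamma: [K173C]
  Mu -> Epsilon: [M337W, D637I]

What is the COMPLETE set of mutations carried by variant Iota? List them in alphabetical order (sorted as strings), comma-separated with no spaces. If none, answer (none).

Answer: N929R,Q973F

Derivation:
At Mu: gained [] -> total []
At Iota: gained ['Q973F', 'N929R'] -> total ['N929R', 'Q973F']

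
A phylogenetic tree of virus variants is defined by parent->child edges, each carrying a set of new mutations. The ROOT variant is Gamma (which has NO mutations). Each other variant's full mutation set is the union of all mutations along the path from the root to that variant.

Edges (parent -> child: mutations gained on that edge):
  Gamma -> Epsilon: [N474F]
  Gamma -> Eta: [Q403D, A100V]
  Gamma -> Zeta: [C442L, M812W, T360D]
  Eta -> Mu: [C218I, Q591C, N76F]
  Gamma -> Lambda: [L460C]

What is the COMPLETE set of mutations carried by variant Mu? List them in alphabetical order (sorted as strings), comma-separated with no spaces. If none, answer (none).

At Gamma: gained [] -> total []
At Eta: gained ['Q403D', 'A100V'] -> total ['A100V', 'Q403D']
At Mu: gained ['C218I', 'Q591C', 'N76F'] -> total ['A100V', 'C218I', 'N76F', 'Q403D', 'Q591C']

Answer: A100V,C218I,N76F,Q403D,Q591C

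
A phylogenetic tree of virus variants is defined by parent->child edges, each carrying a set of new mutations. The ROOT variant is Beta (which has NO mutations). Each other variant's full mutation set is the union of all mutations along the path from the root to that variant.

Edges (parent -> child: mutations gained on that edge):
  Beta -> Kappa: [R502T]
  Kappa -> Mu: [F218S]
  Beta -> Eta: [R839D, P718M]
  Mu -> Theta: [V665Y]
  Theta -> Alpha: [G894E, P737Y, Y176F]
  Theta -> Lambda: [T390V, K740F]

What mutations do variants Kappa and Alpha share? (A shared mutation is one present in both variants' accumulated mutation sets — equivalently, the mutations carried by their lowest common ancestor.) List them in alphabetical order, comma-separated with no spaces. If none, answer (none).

Answer: R502T

Derivation:
Accumulating mutations along path to Kappa:
  At Beta: gained [] -> total []
  At Kappa: gained ['R502T'] -> total ['R502T']
Mutations(Kappa) = ['R502T']
Accumulating mutations along path to Alpha:
  At Beta: gained [] -> total []
  At Kappa: gained ['R502T'] -> total ['R502T']
  At Mu: gained ['F218S'] -> total ['F218S', 'R502T']
  At Theta: gained ['V665Y'] -> total ['F218S', 'R502T', 'V665Y']
  At Alpha: gained ['G894E', 'P737Y', 'Y176F'] -> total ['F218S', 'G894E', 'P737Y', 'R502T', 'V665Y', 'Y176F']
Mutations(Alpha) = ['F218S', 'G894E', 'P737Y', 'R502T', 'V665Y', 'Y176F']
Intersection: ['R502T'] ∩ ['F218S', 'G894E', 'P737Y', 'R502T', 'V665Y', 'Y176F'] = ['R502T']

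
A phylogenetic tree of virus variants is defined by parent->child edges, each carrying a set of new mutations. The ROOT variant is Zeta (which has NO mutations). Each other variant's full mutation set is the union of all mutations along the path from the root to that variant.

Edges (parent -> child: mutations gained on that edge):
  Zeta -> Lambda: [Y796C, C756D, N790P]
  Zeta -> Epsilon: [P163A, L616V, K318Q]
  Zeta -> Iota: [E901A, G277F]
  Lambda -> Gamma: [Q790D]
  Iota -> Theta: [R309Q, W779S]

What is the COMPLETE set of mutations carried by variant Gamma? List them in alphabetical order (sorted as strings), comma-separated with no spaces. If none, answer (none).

At Zeta: gained [] -> total []
At Lambda: gained ['Y796C', 'C756D', 'N790P'] -> total ['C756D', 'N790P', 'Y796C']
At Gamma: gained ['Q790D'] -> total ['C756D', 'N790P', 'Q790D', 'Y796C']

Answer: C756D,N790P,Q790D,Y796C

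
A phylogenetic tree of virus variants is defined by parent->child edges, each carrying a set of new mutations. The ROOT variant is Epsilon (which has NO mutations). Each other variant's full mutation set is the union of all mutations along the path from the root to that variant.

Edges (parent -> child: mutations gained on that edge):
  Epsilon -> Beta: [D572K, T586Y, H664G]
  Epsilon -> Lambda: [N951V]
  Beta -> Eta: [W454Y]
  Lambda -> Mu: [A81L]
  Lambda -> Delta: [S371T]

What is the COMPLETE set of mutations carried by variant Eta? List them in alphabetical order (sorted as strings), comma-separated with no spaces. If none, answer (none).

At Epsilon: gained [] -> total []
At Beta: gained ['D572K', 'T586Y', 'H664G'] -> total ['D572K', 'H664G', 'T586Y']
At Eta: gained ['W454Y'] -> total ['D572K', 'H664G', 'T586Y', 'W454Y']

Answer: D572K,H664G,T586Y,W454Y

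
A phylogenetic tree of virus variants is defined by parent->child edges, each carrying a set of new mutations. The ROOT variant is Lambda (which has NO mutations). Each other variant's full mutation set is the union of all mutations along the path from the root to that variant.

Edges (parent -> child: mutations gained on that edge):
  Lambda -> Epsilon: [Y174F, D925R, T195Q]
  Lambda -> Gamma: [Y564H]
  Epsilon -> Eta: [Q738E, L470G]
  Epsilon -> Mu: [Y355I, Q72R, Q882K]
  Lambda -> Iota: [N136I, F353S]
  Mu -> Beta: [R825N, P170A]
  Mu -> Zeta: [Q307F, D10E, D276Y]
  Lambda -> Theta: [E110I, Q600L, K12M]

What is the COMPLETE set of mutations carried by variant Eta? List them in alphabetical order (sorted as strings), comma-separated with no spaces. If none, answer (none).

At Lambda: gained [] -> total []
At Epsilon: gained ['Y174F', 'D925R', 'T195Q'] -> total ['D925R', 'T195Q', 'Y174F']
At Eta: gained ['Q738E', 'L470G'] -> total ['D925R', 'L470G', 'Q738E', 'T195Q', 'Y174F']

Answer: D925R,L470G,Q738E,T195Q,Y174F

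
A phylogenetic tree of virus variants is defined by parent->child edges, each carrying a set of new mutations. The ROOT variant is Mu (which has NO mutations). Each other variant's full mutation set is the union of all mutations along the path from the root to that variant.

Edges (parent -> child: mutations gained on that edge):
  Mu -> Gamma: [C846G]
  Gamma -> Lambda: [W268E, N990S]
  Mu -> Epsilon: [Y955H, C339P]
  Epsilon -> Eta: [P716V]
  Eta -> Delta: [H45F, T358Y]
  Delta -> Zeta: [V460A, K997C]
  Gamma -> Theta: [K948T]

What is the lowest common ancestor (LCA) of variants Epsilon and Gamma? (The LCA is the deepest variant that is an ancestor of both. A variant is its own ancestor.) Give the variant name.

Answer: Mu

Derivation:
Path from root to Epsilon: Mu -> Epsilon
  ancestors of Epsilon: {Mu, Epsilon}
Path from root to Gamma: Mu -> Gamma
  ancestors of Gamma: {Mu, Gamma}
Common ancestors: {Mu}
Walk up from Gamma: Gamma (not in ancestors of Epsilon), Mu (in ancestors of Epsilon)
Deepest common ancestor (LCA) = Mu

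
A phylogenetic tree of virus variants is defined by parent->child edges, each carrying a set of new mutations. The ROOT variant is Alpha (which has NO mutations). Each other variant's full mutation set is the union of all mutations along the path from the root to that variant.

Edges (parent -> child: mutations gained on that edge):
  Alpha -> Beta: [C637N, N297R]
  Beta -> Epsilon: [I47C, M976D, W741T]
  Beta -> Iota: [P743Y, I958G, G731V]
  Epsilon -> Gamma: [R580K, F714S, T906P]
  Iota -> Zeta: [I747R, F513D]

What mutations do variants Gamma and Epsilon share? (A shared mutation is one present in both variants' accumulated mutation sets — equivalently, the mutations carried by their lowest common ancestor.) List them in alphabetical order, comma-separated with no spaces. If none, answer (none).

Answer: C637N,I47C,M976D,N297R,W741T

Derivation:
Accumulating mutations along path to Gamma:
  At Alpha: gained [] -> total []
  At Beta: gained ['C637N', 'N297R'] -> total ['C637N', 'N297R']
  At Epsilon: gained ['I47C', 'M976D', 'W741T'] -> total ['C637N', 'I47C', 'M976D', 'N297R', 'W741T']
  At Gamma: gained ['R580K', 'F714S', 'T906P'] -> total ['C637N', 'F714S', 'I47C', 'M976D', 'N297R', 'R580K', 'T906P', 'W741T']
Mutations(Gamma) = ['C637N', 'F714S', 'I47C', 'M976D', 'N297R', 'R580K', 'T906P', 'W741T']
Accumulating mutations along path to Epsilon:
  At Alpha: gained [] -> total []
  At Beta: gained ['C637N', 'N297R'] -> total ['C637N', 'N297R']
  At Epsilon: gained ['I47C', 'M976D', 'W741T'] -> total ['C637N', 'I47C', 'M976D', 'N297R', 'W741T']
Mutations(Epsilon) = ['C637N', 'I47C', 'M976D', 'N297R', 'W741T']
Intersection: ['C637N', 'F714S', 'I47C', 'M976D', 'N297R', 'R580K', 'T906P', 'W741T'] ∩ ['C637N', 'I47C', 'M976D', 'N297R', 'W741T'] = ['C637N', 'I47C', 'M976D', 'N297R', 'W741T']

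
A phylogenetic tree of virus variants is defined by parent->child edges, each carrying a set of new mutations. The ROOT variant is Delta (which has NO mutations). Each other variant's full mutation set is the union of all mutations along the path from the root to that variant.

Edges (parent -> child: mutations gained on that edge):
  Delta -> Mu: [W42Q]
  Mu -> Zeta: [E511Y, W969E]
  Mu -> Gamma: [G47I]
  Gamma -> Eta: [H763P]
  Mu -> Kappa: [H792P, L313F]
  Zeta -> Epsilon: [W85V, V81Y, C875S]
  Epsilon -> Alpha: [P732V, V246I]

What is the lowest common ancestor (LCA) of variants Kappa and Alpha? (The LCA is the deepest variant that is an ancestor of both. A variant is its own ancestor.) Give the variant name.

Answer: Mu

Derivation:
Path from root to Kappa: Delta -> Mu -> Kappa
  ancestors of Kappa: {Delta, Mu, Kappa}
Path from root to Alpha: Delta -> Mu -> Zeta -> Epsilon -> Alpha
  ancestors of Alpha: {Delta, Mu, Zeta, Epsilon, Alpha}
Common ancestors: {Delta, Mu}
Walk up from Alpha: Alpha (not in ancestors of Kappa), Epsilon (not in ancestors of Kappa), Zeta (not in ancestors of Kappa), Mu (in ancestors of Kappa), Delta (in ancestors of Kappa)
Deepest common ancestor (LCA) = Mu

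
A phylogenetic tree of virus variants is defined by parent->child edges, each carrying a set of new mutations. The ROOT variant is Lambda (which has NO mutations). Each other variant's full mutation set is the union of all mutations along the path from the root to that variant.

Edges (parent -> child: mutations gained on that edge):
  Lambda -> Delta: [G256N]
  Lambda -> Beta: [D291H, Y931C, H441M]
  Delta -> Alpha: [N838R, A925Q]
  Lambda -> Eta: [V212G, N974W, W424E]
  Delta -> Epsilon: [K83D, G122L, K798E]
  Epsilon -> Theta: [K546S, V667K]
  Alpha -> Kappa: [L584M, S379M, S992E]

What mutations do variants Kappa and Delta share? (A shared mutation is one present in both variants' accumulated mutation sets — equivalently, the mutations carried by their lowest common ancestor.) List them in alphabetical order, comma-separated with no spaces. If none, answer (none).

Accumulating mutations along path to Kappa:
  At Lambda: gained [] -> total []
  At Delta: gained ['G256N'] -> total ['G256N']
  At Alpha: gained ['N838R', 'A925Q'] -> total ['A925Q', 'G256N', 'N838R']
  At Kappa: gained ['L584M', 'S379M', 'S992E'] -> total ['A925Q', 'G256N', 'L584M', 'N838R', 'S379M', 'S992E']
Mutations(Kappa) = ['A925Q', 'G256N', 'L584M', 'N838R', 'S379M', 'S992E']
Accumulating mutations along path to Delta:
  At Lambda: gained [] -> total []
  At Delta: gained ['G256N'] -> total ['G256N']
Mutations(Delta) = ['G256N']
Intersection: ['A925Q', 'G256N', 'L584M', 'N838R', 'S379M', 'S992E'] ∩ ['G256N'] = ['G256N']

Answer: G256N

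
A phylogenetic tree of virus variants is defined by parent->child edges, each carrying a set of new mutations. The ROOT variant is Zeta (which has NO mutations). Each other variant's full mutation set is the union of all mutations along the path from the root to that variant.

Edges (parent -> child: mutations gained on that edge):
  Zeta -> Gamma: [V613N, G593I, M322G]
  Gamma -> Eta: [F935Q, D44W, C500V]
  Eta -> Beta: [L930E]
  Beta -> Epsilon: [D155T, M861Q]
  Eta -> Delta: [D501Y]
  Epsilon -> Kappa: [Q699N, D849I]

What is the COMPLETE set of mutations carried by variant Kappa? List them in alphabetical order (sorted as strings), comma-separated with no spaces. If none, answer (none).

At Zeta: gained [] -> total []
At Gamma: gained ['V613N', 'G593I', 'M322G'] -> total ['G593I', 'M322G', 'V613N']
At Eta: gained ['F935Q', 'D44W', 'C500V'] -> total ['C500V', 'D44W', 'F935Q', 'G593I', 'M322G', 'V613N']
At Beta: gained ['L930E'] -> total ['C500V', 'D44W', 'F935Q', 'G593I', 'L930E', 'M322G', 'V613N']
At Epsilon: gained ['D155T', 'M861Q'] -> total ['C500V', 'D155T', 'D44W', 'F935Q', 'G593I', 'L930E', 'M322G', 'M861Q', 'V613N']
At Kappa: gained ['Q699N', 'D849I'] -> total ['C500V', 'D155T', 'D44W', 'D849I', 'F935Q', 'G593I', 'L930E', 'M322G', 'M861Q', 'Q699N', 'V613N']

Answer: C500V,D155T,D44W,D849I,F935Q,G593I,L930E,M322G,M861Q,Q699N,V613N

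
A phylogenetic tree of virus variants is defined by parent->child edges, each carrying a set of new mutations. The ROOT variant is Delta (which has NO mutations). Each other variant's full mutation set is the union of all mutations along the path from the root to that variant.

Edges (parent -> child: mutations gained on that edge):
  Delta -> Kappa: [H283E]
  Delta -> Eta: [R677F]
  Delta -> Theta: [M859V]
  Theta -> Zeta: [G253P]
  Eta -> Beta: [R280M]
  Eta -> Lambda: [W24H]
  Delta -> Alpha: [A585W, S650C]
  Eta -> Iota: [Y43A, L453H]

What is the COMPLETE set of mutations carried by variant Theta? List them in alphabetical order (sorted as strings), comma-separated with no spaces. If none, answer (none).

Answer: M859V

Derivation:
At Delta: gained [] -> total []
At Theta: gained ['M859V'] -> total ['M859V']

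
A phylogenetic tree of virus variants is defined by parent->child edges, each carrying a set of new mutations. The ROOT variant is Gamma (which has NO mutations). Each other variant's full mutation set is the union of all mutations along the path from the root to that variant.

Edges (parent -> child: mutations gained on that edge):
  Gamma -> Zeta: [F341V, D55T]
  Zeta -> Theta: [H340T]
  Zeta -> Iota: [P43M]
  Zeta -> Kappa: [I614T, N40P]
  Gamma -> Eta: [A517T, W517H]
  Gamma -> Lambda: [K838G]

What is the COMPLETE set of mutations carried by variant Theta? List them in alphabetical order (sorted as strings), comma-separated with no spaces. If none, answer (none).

Answer: D55T,F341V,H340T

Derivation:
At Gamma: gained [] -> total []
At Zeta: gained ['F341V', 'D55T'] -> total ['D55T', 'F341V']
At Theta: gained ['H340T'] -> total ['D55T', 'F341V', 'H340T']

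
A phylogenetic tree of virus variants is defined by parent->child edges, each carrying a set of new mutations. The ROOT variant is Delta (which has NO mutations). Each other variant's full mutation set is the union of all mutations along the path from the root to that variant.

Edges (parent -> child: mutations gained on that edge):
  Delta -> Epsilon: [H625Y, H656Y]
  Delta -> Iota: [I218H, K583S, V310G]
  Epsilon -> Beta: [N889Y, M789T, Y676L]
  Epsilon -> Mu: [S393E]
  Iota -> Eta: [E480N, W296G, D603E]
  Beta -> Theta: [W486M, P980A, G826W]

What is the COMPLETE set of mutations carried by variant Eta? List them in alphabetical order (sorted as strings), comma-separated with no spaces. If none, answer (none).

At Delta: gained [] -> total []
At Iota: gained ['I218H', 'K583S', 'V310G'] -> total ['I218H', 'K583S', 'V310G']
At Eta: gained ['E480N', 'W296G', 'D603E'] -> total ['D603E', 'E480N', 'I218H', 'K583S', 'V310G', 'W296G']

Answer: D603E,E480N,I218H,K583S,V310G,W296G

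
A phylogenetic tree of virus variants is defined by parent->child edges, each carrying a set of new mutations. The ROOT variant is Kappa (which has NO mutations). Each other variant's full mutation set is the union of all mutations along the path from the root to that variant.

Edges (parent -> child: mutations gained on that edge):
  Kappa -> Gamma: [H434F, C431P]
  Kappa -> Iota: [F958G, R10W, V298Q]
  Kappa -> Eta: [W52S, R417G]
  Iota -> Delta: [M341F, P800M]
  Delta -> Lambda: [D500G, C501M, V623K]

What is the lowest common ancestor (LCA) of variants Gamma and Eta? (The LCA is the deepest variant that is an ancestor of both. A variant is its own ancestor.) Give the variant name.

Path from root to Gamma: Kappa -> Gamma
  ancestors of Gamma: {Kappa, Gamma}
Path from root to Eta: Kappa -> Eta
  ancestors of Eta: {Kappa, Eta}
Common ancestors: {Kappa}
Walk up from Eta: Eta (not in ancestors of Gamma), Kappa (in ancestors of Gamma)
Deepest common ancestor (LCA) = Kappa

Answer: Kappa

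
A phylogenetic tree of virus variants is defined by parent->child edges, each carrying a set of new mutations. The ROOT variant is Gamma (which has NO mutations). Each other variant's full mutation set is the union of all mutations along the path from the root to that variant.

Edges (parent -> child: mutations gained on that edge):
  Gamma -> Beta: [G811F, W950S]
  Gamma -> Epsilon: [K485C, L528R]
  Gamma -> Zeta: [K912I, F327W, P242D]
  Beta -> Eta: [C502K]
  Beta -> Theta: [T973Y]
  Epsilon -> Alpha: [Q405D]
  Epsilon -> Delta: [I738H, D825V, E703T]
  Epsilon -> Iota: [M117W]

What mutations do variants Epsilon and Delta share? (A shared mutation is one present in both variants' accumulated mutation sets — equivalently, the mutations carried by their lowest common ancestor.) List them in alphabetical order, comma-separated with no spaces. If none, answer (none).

Answer: K485C,L528R

Derivation:
Accumulating mutations along path to Epsilon:
  At Gamma: gained [] -> total []
  At Epsilon: gained ['K485C', 'L528R'] -> total ['K485C', 'L528R']
Mutations(Epsilon) = ['K485C', 'L528R']
Accumulating mutations along path to Delta:
  At Gamma: gained [] -> total []
  At Epsilon: gained ['K485C', 'L528R'] -> total ['K485C', 'L528R']
  At Delta: gained ['I738H', 'D825V', 'E703T'] -> total ['D825V', 'E703T', 'I738H', 'K485C', 'L528R']
Mutations(Delta) = ['D825V', 'E703T', 'I738H', 'K485C', 'L528R']
Intersection: ['K485C', 'L528R'] ∩ ['D825V', 'E703T', 'I738H', 'K485C', 'L528R'] = ['K485C', 'L528R']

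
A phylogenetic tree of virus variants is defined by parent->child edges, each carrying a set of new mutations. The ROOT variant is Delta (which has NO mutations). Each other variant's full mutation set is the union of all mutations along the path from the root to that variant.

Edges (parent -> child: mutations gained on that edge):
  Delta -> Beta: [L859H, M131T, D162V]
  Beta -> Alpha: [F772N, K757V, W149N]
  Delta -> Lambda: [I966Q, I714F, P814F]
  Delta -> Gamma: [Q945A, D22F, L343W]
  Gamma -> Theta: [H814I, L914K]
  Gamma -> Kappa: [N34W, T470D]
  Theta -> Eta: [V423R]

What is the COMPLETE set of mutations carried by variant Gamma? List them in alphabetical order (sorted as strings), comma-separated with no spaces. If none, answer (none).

Answer: D22F,L343W,Q945A

Derivation:
At Delta: gained [] -> total []
At Gamma: gained ['Q945A', 'D22F', 'L343W'] -> total ['D22F', 'L343W', 'Q945A']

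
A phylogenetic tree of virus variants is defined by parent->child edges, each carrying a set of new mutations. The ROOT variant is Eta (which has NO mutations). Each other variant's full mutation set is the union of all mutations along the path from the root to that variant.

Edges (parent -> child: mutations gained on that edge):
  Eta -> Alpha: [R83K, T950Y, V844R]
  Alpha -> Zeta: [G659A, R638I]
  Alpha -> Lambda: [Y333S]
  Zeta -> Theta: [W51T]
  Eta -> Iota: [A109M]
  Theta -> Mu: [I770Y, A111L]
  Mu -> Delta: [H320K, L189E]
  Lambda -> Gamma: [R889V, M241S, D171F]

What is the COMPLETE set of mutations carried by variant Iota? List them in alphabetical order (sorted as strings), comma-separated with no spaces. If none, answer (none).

At Eta: gained [] -> total []
At Iota: gained ['A109M'] -> total ['A109M']

Answer: A109M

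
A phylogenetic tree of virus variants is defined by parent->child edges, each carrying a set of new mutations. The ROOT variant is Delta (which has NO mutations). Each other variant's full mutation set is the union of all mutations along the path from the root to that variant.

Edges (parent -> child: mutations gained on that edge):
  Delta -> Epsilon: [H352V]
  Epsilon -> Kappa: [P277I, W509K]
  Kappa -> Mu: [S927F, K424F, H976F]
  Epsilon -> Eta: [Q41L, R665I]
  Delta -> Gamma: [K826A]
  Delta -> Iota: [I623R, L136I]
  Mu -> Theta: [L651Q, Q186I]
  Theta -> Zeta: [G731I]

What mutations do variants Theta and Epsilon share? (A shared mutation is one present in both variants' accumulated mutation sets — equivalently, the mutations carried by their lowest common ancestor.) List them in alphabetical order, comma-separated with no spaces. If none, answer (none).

Accumulating mutations along path to Theta:
  At Delta: gained [] -> total []
  At Epsilon: gained ['H352V'] -> total ['H352V']
  At Kappa: gained ['P277I', 'W509K'] -> total ['H352V', 'P277I', 'W509K']
  At Mu: gained ['S927F', 'K424F', 'H976F'] -> total ['H352V', 'H976F', 'K424F', 'P277I', 'S927F', 'W509K']
  At Theta: gained ['L651Q', 'Q186I'] -> total ['H352V', 'H976F', 'K424F', 'L651Q', 'P277I', 'Q186I', 'S927F', 'W509K']
Mutations(Theta) = ['H352V', 'H976F', 'K424F', 'L651Q', 'P277I', 'Q186I', 'S927F', 'W509K']
Accumulating mutations along path to Epsilon:
  At Delta: gained [] -> total []
  At Epsilon: gained ['H352V'] -> total ['H352V']
Mutations(Epsilon) = ['H352V']
Intersection: ['H352V', 'H976F', 'K424F', 'L651Q', 'P277I', 'Q186I', 'S927F', 'W509K'] ∩ ['H352V'] = ['H352V']

Answer: H352V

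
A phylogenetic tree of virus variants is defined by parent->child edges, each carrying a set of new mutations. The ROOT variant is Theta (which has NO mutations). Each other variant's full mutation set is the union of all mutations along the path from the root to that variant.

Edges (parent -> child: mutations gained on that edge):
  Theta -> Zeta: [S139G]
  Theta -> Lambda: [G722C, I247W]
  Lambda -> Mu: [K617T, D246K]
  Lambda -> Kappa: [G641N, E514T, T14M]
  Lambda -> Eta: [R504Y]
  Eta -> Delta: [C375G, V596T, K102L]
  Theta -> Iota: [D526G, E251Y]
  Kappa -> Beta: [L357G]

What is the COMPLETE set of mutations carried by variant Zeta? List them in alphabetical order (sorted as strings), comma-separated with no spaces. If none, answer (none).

At Theta: gained [] -> total []
At Zeta: gained ['S139G'] -> total ['S139G']

Answer: S139G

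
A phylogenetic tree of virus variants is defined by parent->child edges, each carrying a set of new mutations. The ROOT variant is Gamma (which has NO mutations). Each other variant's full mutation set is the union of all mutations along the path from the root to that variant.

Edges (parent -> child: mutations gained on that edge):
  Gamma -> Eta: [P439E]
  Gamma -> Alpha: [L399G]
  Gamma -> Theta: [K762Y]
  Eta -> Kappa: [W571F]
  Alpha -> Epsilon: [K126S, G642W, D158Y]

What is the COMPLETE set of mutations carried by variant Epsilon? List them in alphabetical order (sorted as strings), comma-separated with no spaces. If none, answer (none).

At Gamma: gained [] -> total []
At Alpha: gained ['L399G'] -> total ['L399G']
At Epsilon: gained ['K126S', 'G642W', 'D158Y'] -> total ['D158Y', 'G642W', 'K126S', 'L399G']

Answer: D158Y,G642W,K126S,L399G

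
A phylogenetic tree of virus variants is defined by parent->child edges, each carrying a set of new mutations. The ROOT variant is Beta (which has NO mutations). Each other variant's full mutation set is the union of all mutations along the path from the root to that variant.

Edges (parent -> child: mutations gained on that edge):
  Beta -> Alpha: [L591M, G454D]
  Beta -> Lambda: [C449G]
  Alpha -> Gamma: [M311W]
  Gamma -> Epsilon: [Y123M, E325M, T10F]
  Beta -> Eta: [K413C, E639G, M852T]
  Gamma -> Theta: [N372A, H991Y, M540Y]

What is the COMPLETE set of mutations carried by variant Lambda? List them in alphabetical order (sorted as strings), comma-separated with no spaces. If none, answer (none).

Answer: C449G

Derivation:
At Beta: gained [] -> total []
At Lambda: gained ['C449G'] -> total ['C449G']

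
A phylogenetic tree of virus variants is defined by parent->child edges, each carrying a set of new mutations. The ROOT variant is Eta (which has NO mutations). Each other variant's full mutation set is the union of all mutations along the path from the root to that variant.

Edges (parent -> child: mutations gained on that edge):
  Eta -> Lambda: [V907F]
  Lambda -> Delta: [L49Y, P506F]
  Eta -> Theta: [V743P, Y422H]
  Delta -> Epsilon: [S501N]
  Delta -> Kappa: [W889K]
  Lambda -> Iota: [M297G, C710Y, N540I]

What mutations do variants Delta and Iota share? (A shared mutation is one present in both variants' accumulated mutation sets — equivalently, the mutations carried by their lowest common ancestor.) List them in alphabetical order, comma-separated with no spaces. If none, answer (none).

Accumulating mutations along path to Delta:
  At Eta: gained [] -> total []
  At Lambda: gained ['V907F'] -> total ['V907F']
  At Delta: gained ['L49Y', 'P506F'] -> total ['L49Y', 'P506F', 'V907F']
Mutations(Delta) = ['L49Y', 'P506F', 'V907F']
Accumulating mutations along path to Iota:
  At Eta: gained [] -> total []
  At Lambda: gained ['V907F'] -> total ['V907F']
  At Iota: gained ['M297G', 'C710Y', 'N540I'] -> total ['C710Y', 'M297G', 'N540I', 'V907F']
Mutations(Iota) = ['C710Y', 'M297G', 'N540I', 'V907F']
Intersection: ['L49Y', 'P506F', 'V907F'] ∩ ['C710Y', 'M297G', 'N540I', 'V907F'] = ['V907F']

Answer: V907F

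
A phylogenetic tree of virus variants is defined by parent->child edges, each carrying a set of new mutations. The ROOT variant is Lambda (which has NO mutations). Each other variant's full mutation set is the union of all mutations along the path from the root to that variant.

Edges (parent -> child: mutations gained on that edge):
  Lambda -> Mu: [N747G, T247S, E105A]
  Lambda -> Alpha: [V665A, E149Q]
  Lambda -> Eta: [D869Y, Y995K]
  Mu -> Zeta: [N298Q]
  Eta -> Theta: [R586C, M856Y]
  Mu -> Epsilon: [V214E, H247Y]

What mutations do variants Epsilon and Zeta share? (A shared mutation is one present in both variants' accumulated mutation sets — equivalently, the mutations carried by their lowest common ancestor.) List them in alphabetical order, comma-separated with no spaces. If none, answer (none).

Accumulating mutations along path to Epsilon:
  At Lambda: gained [] -> total []
  At Mu: gained ['N747G', 'T247S', 'E105A'] -> total ['E105A', 'N747G', 'T247S']
  At Epsilon: gained ['V214E', 'H247Y'] -> total ['E105A', 'H247Y', 'N747G', 'T247S', 'V214E']
Mutations(Epsilon) = ['E105A', 'H247Y', 'N747G', 'T247S', 'V214E']
Accumulating mutations along path to Zeta:
  At Lambda: gained [] -> total []
  At Mu: gained ['N747G', 'T247S', 'E105A'] -> total ['E105A', 'N747G', 'T247S']
  At Zeta: gained ['N298Q'] -> total ['E105A', 'N298Q', 'N747G', 'T247S']
Mutations(Zeta) = ['E105A', 'N298Q', 'N747G', 'T247S']
Intersection: ['E105A', 'H247Y', 'N747G', 'T247S', 'V214E'] ∩ ['E105A', 'N298Q', 'N747G', 'T247S'] = ['E105A', 'N747G', 'T247S']

Answer: E105A,N747G,T247S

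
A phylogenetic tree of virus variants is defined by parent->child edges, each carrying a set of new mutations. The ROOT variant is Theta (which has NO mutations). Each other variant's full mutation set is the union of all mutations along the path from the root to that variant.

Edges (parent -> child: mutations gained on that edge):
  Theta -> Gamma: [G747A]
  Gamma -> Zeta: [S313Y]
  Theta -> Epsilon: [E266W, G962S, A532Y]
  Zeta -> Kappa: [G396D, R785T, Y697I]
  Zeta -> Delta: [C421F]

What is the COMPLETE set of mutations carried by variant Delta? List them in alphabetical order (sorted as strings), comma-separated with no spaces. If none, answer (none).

Answer: C421F,G747A,S313Y

Derivation:
At Theta: gained [] -> total []
At Gamma: gained ['G747A'] -> total ['G747A']
At Zeta: gained ['S313Y'] -> total ['G747A', 'S313Y']
At Delta: gained ['C421F'] -> total ['C421F', 'G747A', 'S313Y']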